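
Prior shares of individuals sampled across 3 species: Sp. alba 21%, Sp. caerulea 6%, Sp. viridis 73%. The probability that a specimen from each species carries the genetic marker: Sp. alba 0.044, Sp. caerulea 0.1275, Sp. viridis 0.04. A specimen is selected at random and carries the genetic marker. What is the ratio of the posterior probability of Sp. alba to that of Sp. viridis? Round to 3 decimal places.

Unnormalized posteriors (prior × likelihood):
  Sp. alba: 0.21 × 0.044 = 0.00924
  Sp. caerulea: 0.06 × 0.1275 = 0.00765
  Sp. viridis: 0.73 × 0.04 = 0.0292
Sum = 0.04609.
The ratio is 0.00924 / 0.0292 (the normalizer cancels) = 0.316.

0.316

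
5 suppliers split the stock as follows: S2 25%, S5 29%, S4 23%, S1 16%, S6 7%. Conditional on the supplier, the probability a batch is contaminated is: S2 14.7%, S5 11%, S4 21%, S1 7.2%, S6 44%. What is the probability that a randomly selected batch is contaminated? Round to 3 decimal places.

0.159

Unnormalized posteriors (prior × likelihood):
  S2: 0.25 × 0.147 = 0.03675
  S5: 0.29 × 0.11 = 0.0319
  S4: 0.23 × 0.21 = 0.0483
  S1: 0.16 × 0.072 = 0.01152
  S6: 0.07 × 0.44 = 0.0308
P(contaminated) = 0.03675 + 0.0319 + 0.0483 + 0.01152 + 0.0308 = 0.15927 → 0.159.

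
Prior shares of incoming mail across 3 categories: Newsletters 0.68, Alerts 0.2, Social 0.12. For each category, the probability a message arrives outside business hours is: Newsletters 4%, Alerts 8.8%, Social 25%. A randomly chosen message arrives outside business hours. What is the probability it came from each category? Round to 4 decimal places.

Newsletters 0.3636, Alerts 0.2353, Social 0.4011

Prior × likelihood for each hypothesis:
  Newsletters: 0.68 × 0.04 = 0.0272
  Alerts: 0.2 × 0.088 = 0.0176
  Social: 0.12 × 0.25 = 0.03
Sum = 0.0748.
P(Newsletters | off-hours) = 0.0272/0.0748 ≈ 0.3636
P(Alerts | off-hours) = 0.0176/0.0748 ≈ 0.2353
P(Social | off-hours) = 0.03/0.0748 ≈ 0.4011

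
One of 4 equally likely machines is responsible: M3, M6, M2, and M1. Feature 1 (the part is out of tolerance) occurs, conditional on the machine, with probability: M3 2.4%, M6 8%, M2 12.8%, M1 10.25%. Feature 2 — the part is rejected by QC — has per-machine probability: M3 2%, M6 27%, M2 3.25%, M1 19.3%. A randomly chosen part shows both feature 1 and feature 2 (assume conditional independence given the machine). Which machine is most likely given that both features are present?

Since the prior is uniform, the posterior is proportional to the likelihood:
  M3: 0.024 × 0.02 = 0.00048
  M6: 0.08 × 0.27 = 0.0216
  M2: 0.128 × 0.0325 = 0.00416
  M1: 0.1025 × 0.193 = 0.0197825
Normalizing constant = 0.0460225.
Largest term belongs to M6, so M6 is most probable.

M6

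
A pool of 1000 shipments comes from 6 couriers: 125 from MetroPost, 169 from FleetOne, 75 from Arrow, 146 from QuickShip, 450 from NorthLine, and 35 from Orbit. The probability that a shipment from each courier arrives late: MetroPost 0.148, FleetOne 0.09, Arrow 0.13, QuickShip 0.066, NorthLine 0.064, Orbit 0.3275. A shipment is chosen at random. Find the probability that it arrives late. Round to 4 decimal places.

0.0934

By Bayes' rule, posterior ∝ prior × likelihood:
  MetroPost: 0.125 × 0.148 = 0.0185
  FleetOne: 0.169 × 0.09 = 0.01521
  Arrow: 0.075 × 0.13 = 0.00975
  QuickShip: 0.146 × 0.066 = 0.009636
  NorthLine: 0.45 × 0.064 = 0.0288
  Orbit: 0.035 × 0.3275 = 0.0114625
P(late) = 0.0185 + 0.01521 + 0.00975 + 0.009636 + 0.0288 + 0.0114625 = 0.0933585 → 0.0934.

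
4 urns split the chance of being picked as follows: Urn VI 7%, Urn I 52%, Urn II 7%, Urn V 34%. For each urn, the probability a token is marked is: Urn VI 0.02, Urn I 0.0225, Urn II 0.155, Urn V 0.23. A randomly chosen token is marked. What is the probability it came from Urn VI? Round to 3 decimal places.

0.014

Prior × likelihood for each hypothesis:
  Urn VI: 0.07 × 0.02 = 0.0014
  Urn I: 0.52 × 0.0225 = 0.0117
  Urn II: 0.07 × 0.155 = 0.01085
  Urn V: 0.34 × 0.23 = 0.0782
Total = 0.10215.
P(Urn VI | evidence) = 0.0014 / 0.10215 ≈ 0.014.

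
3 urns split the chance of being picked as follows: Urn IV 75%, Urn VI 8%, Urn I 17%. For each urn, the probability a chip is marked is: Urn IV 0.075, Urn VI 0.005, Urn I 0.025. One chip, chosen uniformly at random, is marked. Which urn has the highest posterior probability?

Urn IV

Compute prior × likelihood for every hypothesis:
  Urn IV: 0.75 × 0.075 = 0.05625
  Urn VI: 0.08 × 0.005 = 0.0004
  Urn I: 0.17 × 0.025 = 0.00425
Total = 0.0609.
Largest term belongs to Urn IV, so Urn IV is most probable.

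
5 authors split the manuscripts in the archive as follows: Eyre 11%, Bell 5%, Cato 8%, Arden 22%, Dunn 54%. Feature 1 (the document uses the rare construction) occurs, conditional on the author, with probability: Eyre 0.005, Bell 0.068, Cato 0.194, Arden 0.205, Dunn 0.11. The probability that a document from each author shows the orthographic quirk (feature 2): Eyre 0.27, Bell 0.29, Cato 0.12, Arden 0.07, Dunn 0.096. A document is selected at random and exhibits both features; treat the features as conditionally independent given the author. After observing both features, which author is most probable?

Compute prior × likelihood for every hypothesis:
  Eyre: 0.11 × 0.005 × 0.27 = 0.0001485
  Bell: 0.05 × 0.068 × 0.29 = 0.000986
  Cato: 0.08 × 0.194 × 0.12 = 0.0018624
  Arden: 0.22 × 0.205 × 0.07 = 0.003157
  Dunn: 0.54 × 0.11 × 0.096 = 0.0057024
Total = 0.0118563.
Largest term belongs to Dunn, so Dunn is most probable.

Dunn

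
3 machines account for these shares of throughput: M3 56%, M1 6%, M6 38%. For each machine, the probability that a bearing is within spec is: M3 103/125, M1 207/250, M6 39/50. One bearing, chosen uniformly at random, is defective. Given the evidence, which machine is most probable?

M3

Taking complements, P(defective | each) = M3 0.176, M1 0.172, M6 0.22.
Unnormalized posteriors (prior × likelihood):
  M3: 0.56 × 0.176 = 0.09856
  M1: 0.06 × 0.172 = 0.01032
  M6: 0.38 × 0.22 = 0.0836
Normalizing constant = 0.19248.
Largest term belongs to M3, so M3 is most probable.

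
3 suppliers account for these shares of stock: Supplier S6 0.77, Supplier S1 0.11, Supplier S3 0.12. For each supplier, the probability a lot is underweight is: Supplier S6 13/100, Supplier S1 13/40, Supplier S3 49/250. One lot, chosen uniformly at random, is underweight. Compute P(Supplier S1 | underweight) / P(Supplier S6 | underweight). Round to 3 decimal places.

Prior × likelihood for each hypothesis:
  Supplier S6: 0.77 × 0.13 = 0.1001
  Supplier S1: 0.11 × 0.325 = 0.03575
  Supplier S3: 0.12 × 0.196 = 0.02352
Sum = 0.15937.
The ratio is 0.03575 / 0.1001 (the normalizer cancels) = 0.357.

0.357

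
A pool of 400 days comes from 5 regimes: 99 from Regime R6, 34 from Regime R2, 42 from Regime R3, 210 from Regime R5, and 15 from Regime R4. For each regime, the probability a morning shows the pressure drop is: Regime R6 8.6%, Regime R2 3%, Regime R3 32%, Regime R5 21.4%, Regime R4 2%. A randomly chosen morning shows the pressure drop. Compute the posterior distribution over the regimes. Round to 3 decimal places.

Unnormalized posteriors (prior × likelihood):
  Regime R6: 0.2475 × 0.086 = 0.021285
  Regime R2: 0.085 × 0.03 = 0.00255
  Regime R3: 0.105 × 0.32 = 0.0336
  Regime R5: 0.525 × 0.214 = 0.11235
  Regime R4: 0.0375 × 0.02 = 0.00075
Normalizing constant = 0.170535.
P(Regime R6 | drop) = 0.021285/0.170535 ≈ 0.125
P(Regime R2 | drop) = 0.00255/0.170535 ≈ 0.015
P(Regime R3 | drop) = 0.0336/0.170535 ≈ 0.197
P(Regime R5 | drop) = 0.11235/0.170535 ≈ 0.659
P(Regime R4 | drop) = 0.00075/0.170535 ≈ 0.004
(Check: 0.125+0.015+0.197+0.659+0.004 = 1.000.)

Regime R6 0.125, Regime R2 0.015, Regime R3 0.197, Regime R5 0.659, Regime R4 0.004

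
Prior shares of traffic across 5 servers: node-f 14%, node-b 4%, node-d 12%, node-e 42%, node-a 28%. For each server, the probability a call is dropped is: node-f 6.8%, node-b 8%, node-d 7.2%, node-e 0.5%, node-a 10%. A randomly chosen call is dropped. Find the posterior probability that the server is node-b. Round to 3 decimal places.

By Bayes' rule, posterior ∝ prior × likelihood:
  node-f: 0.14 × 0.068 = 0.00952
  node-b: 0.04 × 0.08 = 0.0032
  node-d: 0.12 × 0.072 = 0.00864
  node-e: 0.42 × 0.005 = 0.0021
  node-a: 0.28 × 0.1 = 0.028
Sum = 0.05146.
P(node-b | evidence) = 0.0032 / 0.05146 ≈ 0.062.

0.062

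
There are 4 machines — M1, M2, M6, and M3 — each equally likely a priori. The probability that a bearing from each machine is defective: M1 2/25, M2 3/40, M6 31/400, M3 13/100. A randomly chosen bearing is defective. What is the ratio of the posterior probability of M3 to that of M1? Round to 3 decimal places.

With a uniform prior (1/4 each), posterior ∝ likelihood:
  M1: 0.08
  M2: 0.075
  M6: 0.0775
  M3: 0.13
Total = 0.3625.
The ratio is 0.13 / 0.08 (the normalizer cancels) = 1.625.

1.625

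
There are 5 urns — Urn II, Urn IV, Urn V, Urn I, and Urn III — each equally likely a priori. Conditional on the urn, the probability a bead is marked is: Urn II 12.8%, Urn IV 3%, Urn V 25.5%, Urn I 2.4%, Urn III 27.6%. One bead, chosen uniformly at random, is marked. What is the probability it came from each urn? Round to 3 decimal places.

With a uniform prior (1/5 each), posterior ∝ likelihood:
  Urn II: 0.128
  Urn IV: 0.03
  Urn V: 0.255
  Urn I: 0.024
  Urn III: 0.276
Normalizing constant = 0.713.
P(Urn II | marked) = 0.128/0.713 ≈ 0.180
P(Urn IV | marked) = 0.03/0.713 ≈ 0.042
P(Urn V | marked) = 0.255/0.713 ≈ 0.358
P(Urn I | marked) = 0.024/0.713 ≈ 0.034
P(Urn III | marked) = 0.276/0.713 ≈ 0.387
(Check: 0.180+0.042+0.358+0.034+0.387 = 1.001.)

Urn II 0.180, Urn IV 0.042, Urn V 0.358, Urn I 0.034, Urn III 0.387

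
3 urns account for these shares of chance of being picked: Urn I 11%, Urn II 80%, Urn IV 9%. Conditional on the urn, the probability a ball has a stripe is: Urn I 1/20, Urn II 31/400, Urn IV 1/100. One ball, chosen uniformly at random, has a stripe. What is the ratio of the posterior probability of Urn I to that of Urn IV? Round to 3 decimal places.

Prior × likelihood for each hypothesis:
  Urn I: 0.11 × 0.05 = 0.0055
  Urn II: 0.8 × 0.0775 = 0.062
  Urn IV: 0.09 × 0.01 = 0.0009
Sum = 0.0684.
The ratio is 0.0055 / 0.0009 (the normalizer cancels) = 6.111.

6.111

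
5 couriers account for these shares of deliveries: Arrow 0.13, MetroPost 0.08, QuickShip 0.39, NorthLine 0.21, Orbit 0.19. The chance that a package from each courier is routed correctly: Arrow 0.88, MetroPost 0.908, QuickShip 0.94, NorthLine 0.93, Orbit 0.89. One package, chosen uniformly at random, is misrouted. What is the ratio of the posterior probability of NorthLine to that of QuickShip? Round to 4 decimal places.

Taking complements, P(misrouted | each) = Arrow 0.12, MetroPost 0.092, QuickShip 0.06, NorthLine 0.07, Orbit 0.11.
Compute prior × likelihood for every hypothesis:
  Arrow: 0.13 × 0.12 = 0.0156
  MetroPost: 0.08 × 0.092 = 0.00736
  QuickShip: 0.39 × 0.06 = 0.0234
  NorthLine: 0.21 × 0.07 = 0.0147
  Orbit: 0.19 × 0.11 = 0.0209
Total = 0.08196.
The ratio is 0.0147 / 0.0234 (the normalizer cancels) = 0.6282.

0.6282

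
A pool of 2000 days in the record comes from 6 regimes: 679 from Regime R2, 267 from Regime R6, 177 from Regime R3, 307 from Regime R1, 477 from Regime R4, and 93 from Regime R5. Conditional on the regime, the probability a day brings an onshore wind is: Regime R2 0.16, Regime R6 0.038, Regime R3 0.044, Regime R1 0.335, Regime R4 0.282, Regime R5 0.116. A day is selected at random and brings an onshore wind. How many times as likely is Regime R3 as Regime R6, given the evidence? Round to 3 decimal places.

Compute prior × likelihood for every hypothesis:
  Regime R2: 0.3395 × 0.16 = 0.05432
  Regime R6: 0.1335 × 0.038 = 0.005073
  Regime R3: 0.0885 × 0.044 = 0.003894
  Regime R1: 0.1535 × 0.335 = 0.0514225
  Regime R4: 0.2385 × 0.282 = 0.067257
  Regime R5: 0.0465 × 0.116 = 0.005394
Normalizing constant = 0.1873605.
The ratio is 0.003894 / 0.005073 (the normalizer cancels) = 0.768.

0.768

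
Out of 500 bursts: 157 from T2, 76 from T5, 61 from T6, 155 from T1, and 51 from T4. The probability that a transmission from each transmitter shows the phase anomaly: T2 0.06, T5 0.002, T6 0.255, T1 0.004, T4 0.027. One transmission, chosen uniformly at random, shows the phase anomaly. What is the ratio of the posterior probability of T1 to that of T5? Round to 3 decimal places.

4.079

Compute prior × likelihood for every hypothesis:
  T2: 0.314 × 0.06 = 0.01884
  T5: 0.152 × 0.002 = 0.000304
  T6: 0.122 × 0.255 = 0.03111
  T1: 0.31 × 0.004 = 0.00124
  T4: 0.102 × 0.027 = 0.002754
Total = 0.054248.
The ratio is 0.00124 / 0.000304 (the normalizer cancels) = 4.079.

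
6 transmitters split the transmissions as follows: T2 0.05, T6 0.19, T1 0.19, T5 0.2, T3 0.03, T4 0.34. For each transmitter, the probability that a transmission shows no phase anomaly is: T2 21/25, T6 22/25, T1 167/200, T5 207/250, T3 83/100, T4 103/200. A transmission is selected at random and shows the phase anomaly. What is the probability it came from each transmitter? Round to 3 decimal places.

T2 0.030, T6 0.086, T1 0.118, T5 0.129, T3 0.019, T4 0.619

Taking complements, P(anomaly | each) = T2 0.16, T6 0.12, T1 0.165, T5 0.172, T3 0.17, T4 0.485.
Prior × likelihood for each hypothesis:
  T2: 0.05 × 0.16 = 0.008
  T6: 0.19 × 0.12 = 0.0228
  T1: 0.19 × 0.165 = 0.03135
  T5: 0.2 × 0.172 = 0.0344
  T3: 0.03 × 0.17 = 0.0051
  T4: 0.34 × 0.485 = 0.1649
Total = 0.26655.
P(T2 | anomaly) = 0.008/0.26655 ≈ 0.030
P(T6 | anomaly) = 0.0228/0.26655 ≈ 0.086
P(T1 | anomaly) = 0.03135/0.26655 ≈ 0.118
P(T5 | anomaly) = 0.0344/0.26655 ≈ 0.129
P(T3 | anomaly) = 0.0051/0.26655 ≈ 0.019
P(T4 | anomaly) = 0.1649/0.26655 ≈ 0.619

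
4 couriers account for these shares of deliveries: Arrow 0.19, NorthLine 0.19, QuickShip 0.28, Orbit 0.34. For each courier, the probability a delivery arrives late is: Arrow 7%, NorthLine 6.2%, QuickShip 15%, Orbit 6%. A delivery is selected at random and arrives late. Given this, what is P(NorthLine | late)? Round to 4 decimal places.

0.1347

Prior × likelihood for each hypothesis:
  Arrow: 0.19 × 0.07 = 0.0133
  NorthLine: 0.19 × 0.062 = 0.01178
  QuickShip: 0.28 × 0.15 = 0.042
  Orbit: 0.34 × 0.06 = 0.0204
Normalizing constant = 0.08748.
P(NorthLine | evidence) = 0.01178 / 0.08748 ≈ 0.1347.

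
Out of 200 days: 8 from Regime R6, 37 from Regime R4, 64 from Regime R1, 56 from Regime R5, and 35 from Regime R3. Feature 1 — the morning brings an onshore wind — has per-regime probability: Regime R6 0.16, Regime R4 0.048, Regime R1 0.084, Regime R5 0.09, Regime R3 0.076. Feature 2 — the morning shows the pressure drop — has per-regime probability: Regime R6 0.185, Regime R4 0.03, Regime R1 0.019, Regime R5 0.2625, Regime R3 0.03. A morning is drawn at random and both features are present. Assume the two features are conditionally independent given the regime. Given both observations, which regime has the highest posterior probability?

Regime R5

Unnormalized posteriors (prior × likelihood):
  Regime R6: 0.04 × 0.16 × 0.185 = 0.001184
  Regime R4: 0.185 × 0.048 × 0.03 = 0.0002664
  Regime R1: 0.32 × 0.084 × 0.019 = 0.00051072
  Regime R5: 0.28 × 0.09 × 0.2625 = 0.006615
  Regime R3: 0.175 × 0.076 × 0.03 = 0.000399
Sum = 0.00897512.
Largest term belongs to Regime R5, so Regime R5 is most probable.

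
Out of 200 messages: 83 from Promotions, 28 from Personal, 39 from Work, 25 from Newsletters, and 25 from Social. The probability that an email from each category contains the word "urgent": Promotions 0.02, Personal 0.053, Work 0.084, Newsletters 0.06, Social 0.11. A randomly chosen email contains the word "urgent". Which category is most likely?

Work

Unnormalized posteriors (prior × likelihood):
  Promotions: 0.415 × 0.02 = 0.0083
  Personal: 0.14 × 0.053 = 0.00742
  Work: 0.195 × 0.084 = 0.01638
  Newsletters: 0.125 × 0.06 = 0.0075
  Social: 0.125 × 0.11 = 0.01375
Sum = 0.05335.
Largest term belongs to Work, so Work is most probable.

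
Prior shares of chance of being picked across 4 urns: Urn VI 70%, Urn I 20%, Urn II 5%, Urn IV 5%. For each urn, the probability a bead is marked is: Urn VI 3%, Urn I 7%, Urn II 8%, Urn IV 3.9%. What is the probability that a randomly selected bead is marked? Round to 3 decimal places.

Prior × likelihood for each hypothesis:
  Urn VI: 0.7 × 0.03 = 0.021
  Urn I: 0.2 × 0.07 = 0.014
  Urn II: 0.05 × 0.08 = 0.004
  Urn IV: 0.05 × 0.039 = 0.00195
P(marked) = 0.021 + 0.014 + 0.004 + 0.00195 = 0.04095 → 0.041.

0.041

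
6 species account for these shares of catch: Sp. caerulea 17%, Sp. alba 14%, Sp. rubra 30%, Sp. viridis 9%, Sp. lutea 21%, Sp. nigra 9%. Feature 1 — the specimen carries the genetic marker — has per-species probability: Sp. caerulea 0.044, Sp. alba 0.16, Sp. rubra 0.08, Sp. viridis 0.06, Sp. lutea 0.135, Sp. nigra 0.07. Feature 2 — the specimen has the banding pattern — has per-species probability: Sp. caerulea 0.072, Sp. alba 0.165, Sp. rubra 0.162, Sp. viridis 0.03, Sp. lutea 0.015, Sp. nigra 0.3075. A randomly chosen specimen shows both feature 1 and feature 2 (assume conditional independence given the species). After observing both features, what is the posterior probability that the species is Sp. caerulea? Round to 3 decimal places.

By Bayes' rule, posterior ∝ prior × likelihood:
  Sp. caerulea: 0.17 × 0.044 × 0.072 = 0.00053856
  Sp. alba: 0.14 × 0.16 × 0.165 = 0.003696
  Sp. rubra: 0.3 × 0.08 × 0.162 = 0.003888
  Sp. viridis: 0.09 × 0.06 × 0.03 = 0.000162
  Sp. lutea: 0.21 × 0.135 × 0.015 = 0.00042525
  Sp. nigra: 0.09 × 0.07 × 0.3075 = 0.00193725
Normalizing constant = 0.01064706.
P(Sp. caerulea | evidence) = 0.00053856 / 0.01064706 ≈ 0.051.

0.051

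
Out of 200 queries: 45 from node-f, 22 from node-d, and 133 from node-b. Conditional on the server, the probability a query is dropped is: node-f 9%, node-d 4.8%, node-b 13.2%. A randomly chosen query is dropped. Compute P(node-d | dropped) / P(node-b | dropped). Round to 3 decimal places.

0.060

By Bayes' rule, posterior ∝ prior × likelihood:
  node-f: 0.225 × 0.09 = 0.02025
  node-d: 0.11 × 0.048 = 0.00528
  node-b: 0.665 × 0.132 = 0.08778
Sum = 0.11331.
The ratio is 0.00528 / 0.08778 (the normalizer cancels) = 0.060.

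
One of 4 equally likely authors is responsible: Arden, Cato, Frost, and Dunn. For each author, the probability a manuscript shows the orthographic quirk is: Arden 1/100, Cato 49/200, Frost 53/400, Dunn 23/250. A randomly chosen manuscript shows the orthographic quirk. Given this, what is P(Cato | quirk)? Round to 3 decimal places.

Since the prior is uniform, the posterior is proportional to the likelihood:
  Arden: 0.01
  Cato: 0.245
  Frost: 0.1325
  Dunn: 0.092
Sum = 0.4795.
P(Cato | evidence) = 0.245 / 0.4795 ≈ 0.511.

0.511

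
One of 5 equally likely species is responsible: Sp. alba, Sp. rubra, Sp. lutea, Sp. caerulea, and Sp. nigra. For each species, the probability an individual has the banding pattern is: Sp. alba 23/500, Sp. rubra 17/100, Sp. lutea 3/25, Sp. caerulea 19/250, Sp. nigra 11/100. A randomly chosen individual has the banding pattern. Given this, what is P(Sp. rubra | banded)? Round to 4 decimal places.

0.3257

With a uniform prior (1/5 each), posterior ∝ likelihood:
  Sp. alba: 0.046
  Sp. rubra: 0.17
  Sp. lutea: 0.12
  Sp. caerulea: 0.076
  Sp. nigra: 0.11
Normalizing constant = 0.522.
P(Sp. rubra | evidence) = 0.17 / 0.522 ≈ 0.3257.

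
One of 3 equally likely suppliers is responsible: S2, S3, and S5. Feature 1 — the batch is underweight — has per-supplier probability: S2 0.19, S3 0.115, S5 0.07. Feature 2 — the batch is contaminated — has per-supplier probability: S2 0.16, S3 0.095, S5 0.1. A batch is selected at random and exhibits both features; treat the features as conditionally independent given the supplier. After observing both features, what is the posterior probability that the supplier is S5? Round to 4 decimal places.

0.1449

Since the prior is uniform, the posterior is proportional to the likelihood:
  S2: 0.19 × 0.16 = 0.0304
  S3: 0.115 × 0.095 = 0.010925
  S5: 0.07 × 0.1 = 0.007
Total = 0.048325.
P(S5 | evidence) = 0.007 / 0.048325 ≈ 0.1449.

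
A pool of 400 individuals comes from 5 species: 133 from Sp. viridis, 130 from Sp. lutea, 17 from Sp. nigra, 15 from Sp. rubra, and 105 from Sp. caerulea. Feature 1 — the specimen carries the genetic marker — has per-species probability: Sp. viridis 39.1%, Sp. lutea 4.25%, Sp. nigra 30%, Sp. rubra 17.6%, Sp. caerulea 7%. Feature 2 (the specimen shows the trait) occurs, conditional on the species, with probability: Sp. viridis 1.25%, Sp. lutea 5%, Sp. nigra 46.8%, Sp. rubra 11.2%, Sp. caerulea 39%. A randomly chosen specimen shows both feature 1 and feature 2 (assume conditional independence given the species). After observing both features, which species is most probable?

Sp. caerulea

By Bayes' rule, posterior ∝ prior × likelihood:
  Sp. viridis: 0.3325 × 0.391 × 0.0125 = 0.00162509375
  Sp. lutea: 0.325 × 0.0425 × 0.05 = 0.000690625
  Sp. nigra: 0.0425 × 0.3 × 0.468 = 0.005967
  Sp. rubra: 0.0375 × 0.176 × 0.112 = 0.0007392
  Sp. caerulea: 0.2625 × 0.07 × 0.39 = 0.00716625
Normalizing constant = 0.01618816875.
Largest term belongs to Sp. caerulea, so Sp. caerulea is most probable.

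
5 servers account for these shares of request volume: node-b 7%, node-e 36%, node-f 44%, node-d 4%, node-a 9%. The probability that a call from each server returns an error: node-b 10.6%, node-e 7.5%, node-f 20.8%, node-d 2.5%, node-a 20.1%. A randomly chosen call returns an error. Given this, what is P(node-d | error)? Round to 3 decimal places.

0.007

By Bayes' rule, posterior ∝ prior × likelihood:
  node-b: 0.07 × 0.106 = 0.00742
  node-e: 0.36 × 0.075 = 0.027
  node-f: 0.44 × 0.208 = 0.09152
  node-d: 0.04 × 0.025 = 0.001
  node-a: 0.09 × 0.201 = 0.01809
Normalizing constant = 0.14503.
P(node-d | evidence) = 0.001 / 0.14503 ≈ 0.007.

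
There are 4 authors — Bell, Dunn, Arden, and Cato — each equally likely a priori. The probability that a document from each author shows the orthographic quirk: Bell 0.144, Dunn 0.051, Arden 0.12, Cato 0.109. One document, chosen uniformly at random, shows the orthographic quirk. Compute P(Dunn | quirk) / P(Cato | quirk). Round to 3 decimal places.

With a uniform prior (1/4 each), posterior ∝ likelihood:
  Bell: 0.144
  Dunn: 0.051
  Arden: 0.12
  Cato: 0.109
Sum = 0.424.
The ratio is 0.051 / 0.109 (the normalizer cancels) = 0.468.

0.468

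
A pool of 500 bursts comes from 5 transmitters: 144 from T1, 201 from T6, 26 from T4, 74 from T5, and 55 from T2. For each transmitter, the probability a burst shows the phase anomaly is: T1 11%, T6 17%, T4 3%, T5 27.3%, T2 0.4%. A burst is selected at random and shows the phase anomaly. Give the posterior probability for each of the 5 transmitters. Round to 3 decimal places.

Unnormalized posteriors (prior × likelihood):
  T1: 0.288 × 0.11 = 0.03168
  T6: 0.402 × 0.17 = 0.06834
  T4: 0.052 × 0.03 = 0.00156
  T5: 0.148 × 0.273 = 0.040404
  T2: 0.11 × 0.004 = 0.00044
Total = 0.142424.
P(T1 | anomaly) = 0.03168/0.142424 ≈ 0.222
P(T6 | anomaly) = 0.06834/0.142424 ≈ 0.480
P(T4 | anomaly) = 0.00156/0.142424 ≈ 0.011
P(T5 | anomaly) = 0.040404/0.142424 ≈ 0.284
P(T2 | anomaly) = 0.00044/0.142424 ≈ 0.003
(Check: 0.222+0.480+0.011+0.284+0.003 = 1.000.)

T1 0.222, T6 0.480, T4 0.011, T5 0.284, T2 0.003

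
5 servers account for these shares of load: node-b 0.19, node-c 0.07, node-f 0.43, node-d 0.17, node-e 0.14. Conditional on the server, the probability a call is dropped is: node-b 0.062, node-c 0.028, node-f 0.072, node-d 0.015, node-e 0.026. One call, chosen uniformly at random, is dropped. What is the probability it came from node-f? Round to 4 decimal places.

Prior × likelihood for each hypothesis:
  node-b: 0.19 × 0.062 = 0.01178
  node-c: 0.07 × 0.028 = 0.00196
  node-f: 0.43 × 0.072 = 0.03096
  node-d: 0.17 × 0.015 = 0.00255
  node-e: 0.14 × 0.026 = 0.00364
Normalizing constant = 0.05089.
P(node-f | evidence) = 0.03096 / 0.05089 ≈ 0.6084.

0.6084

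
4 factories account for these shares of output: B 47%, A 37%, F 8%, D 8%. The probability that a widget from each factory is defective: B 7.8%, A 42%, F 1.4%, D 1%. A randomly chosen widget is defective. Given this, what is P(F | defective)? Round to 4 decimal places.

0.0058

Unnormalized posteriors (prior × likelihood):
  B: 0.47 × 0.078 = 0.03666
  A: 0.37 × 0.42 = 0.1554
  F: 0.08 × 0.014 = 0.00112
  D: 0.08 × 0.01 = 0.0008
Normalizing constant = 0.19398.
P(F | evidence) = 0.00112 / 0.19398 ≈ 0.0058.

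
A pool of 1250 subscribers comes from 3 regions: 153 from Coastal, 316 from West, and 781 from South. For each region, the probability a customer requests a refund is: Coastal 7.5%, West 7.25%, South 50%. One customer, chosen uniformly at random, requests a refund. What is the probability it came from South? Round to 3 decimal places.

Unnormalized posteriors (prior × likelihood):
  Coastal: 0.1224 × 0.075 = 0.00918
  West: 0.2528 × 0.0725 = 0.018328
  South: 0.6248 × 0.5 = 0.3124
Normalizing constant = 0.339908.
P(South | evidence) = 0.3124 / 0.339908 ≈ 0.919.

0.919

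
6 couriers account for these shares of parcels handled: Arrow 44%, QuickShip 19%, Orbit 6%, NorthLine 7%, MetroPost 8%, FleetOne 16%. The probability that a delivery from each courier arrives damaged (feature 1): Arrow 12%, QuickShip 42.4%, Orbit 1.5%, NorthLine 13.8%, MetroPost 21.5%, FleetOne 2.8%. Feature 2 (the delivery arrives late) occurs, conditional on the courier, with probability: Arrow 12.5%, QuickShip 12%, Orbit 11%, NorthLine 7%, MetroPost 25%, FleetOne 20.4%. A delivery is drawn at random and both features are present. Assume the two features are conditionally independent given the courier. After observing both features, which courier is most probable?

QuickShip

Compute prior × likelihood for every hypothesis:
  Arrow: 0.44 × 0.12 × 0.125 = 0.0066
  QuickShip: 0.19 × 0.424 × 0.12 = 0.0096672
  Orbit: 0.06 × 0.015 × 0.11 = 0.000099
  NorthLine: 0.07 × 0.138 × 0.07 = 0.0006762
  MetroPost: 0.08 × 0.215 × 0.25 = 0.0043
  FleetOne: 0.16 × 0.028 × 0.204 = 0.00091392
Normalizing constant = 0.02225632.
Largest term belongs to QuickShip, so QuickShip is most probable.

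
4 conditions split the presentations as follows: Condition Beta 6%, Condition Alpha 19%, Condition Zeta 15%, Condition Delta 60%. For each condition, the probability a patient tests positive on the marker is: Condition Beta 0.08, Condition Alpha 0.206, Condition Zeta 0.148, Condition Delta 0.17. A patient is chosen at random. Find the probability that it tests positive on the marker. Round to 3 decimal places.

Compute prior × likelihood for every hypothesis:
  Condition Beta: 0.06 × 0.08 = 0.0048
  Condition Alpha: 0.19 × 0.206 = 0.03914
  Condition Zeta: 0.15 × 0.148 = 0.0222
  Condition Delta: 0.6 × 0.17 = 0.102
P(marker-positive) = 0.0048 + 0.03914 + 0.0222 + 0.102 = 0.16814 → 0.168.

0.168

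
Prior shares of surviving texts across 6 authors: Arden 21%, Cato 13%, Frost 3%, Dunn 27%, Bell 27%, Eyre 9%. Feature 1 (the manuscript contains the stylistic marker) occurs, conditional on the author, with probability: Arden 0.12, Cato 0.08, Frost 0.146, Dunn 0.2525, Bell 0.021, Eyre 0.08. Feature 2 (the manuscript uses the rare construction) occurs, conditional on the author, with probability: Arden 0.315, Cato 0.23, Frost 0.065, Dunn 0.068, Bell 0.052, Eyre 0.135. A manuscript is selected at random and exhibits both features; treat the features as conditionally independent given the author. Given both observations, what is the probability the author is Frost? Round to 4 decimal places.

Prior × likelihood for each hypothesis:
  Arden: 0.21 × 0.12 × 0.315 = 0.007938
  Cato: 0.13 × 0.08 × 0.23 = 0.002392
  Frost: 0.03 × 0.146 × 0.065 = 0.0002847
  Dunn: 0.27 × 0.2525 × 0.068 = 0.0046359
  Bell: 0.27 × 0.021 × 0.052 = 0.00029484
  Eyre: 0.09 × 0.08 × 0.135 = 0.000972
Total = 0.01651744.
P(Frost | evidence) = 0.0002847 / 0.01651744 ≈ 0.0172.

0.0172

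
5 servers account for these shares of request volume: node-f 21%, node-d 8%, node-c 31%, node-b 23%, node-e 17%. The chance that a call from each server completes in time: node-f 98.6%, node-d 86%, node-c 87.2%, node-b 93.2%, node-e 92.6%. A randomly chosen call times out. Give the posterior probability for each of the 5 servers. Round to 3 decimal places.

Taking complements, P(timeout | each) = node-f 0.014, node-d 0.14, node-c 0.128, node-b 0.068, node-e 0.074.
By Bayes' rule, posterior ∝ prior × likelihood:
  node-f: 0.21 × 0.014 = 0.00294
  node-d: 0.08 × 0.14 = 0.0112
  node-c: 0.31 × 0.128 = 0.03968
  node-b: 0.23 × 0.068 = 0.01564
  node-e: 0.17 × 0.074 = 0.01258
Sum = 0.08204.
P(node-f | timeout) = 0.00294/0.08204 ≈ 0.036
P(node-d | timeout) = 0.0112/0.08204 ≈ 0.137
P(node-c | timeout) = 0.03968/0.08204 ≈ 0.484
P(node-b | timeout) = 0.01564/0.08204 ≈ 0.191
P(node-e | timeout) = 0.01258/0.08204 ≈ 0.153

node-f 0.036, node-d 0.137, node-c 0.484, node-b 0.191, node-e 0.153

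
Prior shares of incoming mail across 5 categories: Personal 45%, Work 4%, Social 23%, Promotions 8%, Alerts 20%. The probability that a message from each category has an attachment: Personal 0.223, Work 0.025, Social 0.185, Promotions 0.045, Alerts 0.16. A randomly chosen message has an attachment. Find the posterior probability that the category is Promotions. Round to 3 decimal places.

Unnormalized posteriors (prior × likelihood):
  Personal: 0.45 × 0.223 = 0.10035
  Work: 0.04 × 0.025 = 0.001
  Social: 0.23 × 0.185 = 0.04255
  Promotions: 0.08 × 0.045 = 0.0036
  Alerts: 0.2 × 0.16 = 0.032
Sum = 0.1795.
P(Promotions | evidence) = 0.0036 / 0.1795 ≈ 0.020.

0.020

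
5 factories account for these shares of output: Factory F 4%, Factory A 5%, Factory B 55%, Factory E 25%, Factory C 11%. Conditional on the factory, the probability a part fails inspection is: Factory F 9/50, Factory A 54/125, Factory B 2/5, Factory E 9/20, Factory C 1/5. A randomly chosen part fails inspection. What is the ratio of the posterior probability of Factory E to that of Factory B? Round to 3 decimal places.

0.511

Unnormalized posteriors (prior × likelihood):
  Factory F: 0.04 × 0.18 = 0.0072
  Factory A: 0.05 × 0.432 = 0.0216
  Factory B: 0.55 × 0.4 = 0.22
  Factory E: 0.25 × 0.45 = 0.1125
  Factory C: 0.11 × 0.2 = 0.022
Normalizing constant = 0.3833.
The ratio is 0.1125 / 0.22 (the normalizer cancels) = 0.511.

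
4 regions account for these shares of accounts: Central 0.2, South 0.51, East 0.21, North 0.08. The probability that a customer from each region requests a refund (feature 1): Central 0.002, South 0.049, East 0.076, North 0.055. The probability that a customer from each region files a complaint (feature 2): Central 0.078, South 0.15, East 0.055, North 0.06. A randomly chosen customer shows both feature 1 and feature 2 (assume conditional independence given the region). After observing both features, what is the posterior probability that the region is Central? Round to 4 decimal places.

Prior × likelihood for each hypothesis:
  Central: 0.2 × 0.002 × 0.078 = 0.0000312
  South: 0.51 × 0.049 × 0.15 = 0.0037485
  East: 0.21 × 0.076 × 0.055 = 0.0008778
  North: 0.08 × 0.055 × 0.06 = 0.000264
Normalizing constant = 0.0049215.
P(Central | evidence) = 0.0000312 / 0.0049215 ≈ 0.0063.

0.0063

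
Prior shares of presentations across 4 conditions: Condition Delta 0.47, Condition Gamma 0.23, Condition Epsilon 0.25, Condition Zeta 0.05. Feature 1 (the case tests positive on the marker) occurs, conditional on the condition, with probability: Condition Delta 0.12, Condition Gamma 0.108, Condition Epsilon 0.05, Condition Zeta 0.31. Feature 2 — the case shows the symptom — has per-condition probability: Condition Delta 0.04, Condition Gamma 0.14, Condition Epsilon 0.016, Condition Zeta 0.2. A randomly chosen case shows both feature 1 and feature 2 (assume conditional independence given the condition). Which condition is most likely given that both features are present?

Condition Gamma

By Bayes' rule, posterior ∝ prior × likelihood:
  Condition Delta: 0.47 × 0.12 × 0.04 = 0.002256
  Condition Gamma: 0.23 × 0.108 × 0.14 = 0.0034776
  Condition Epsilon: 0.25 × 0.05 × 0.016 = 0.0002
  Condition Zeta: 0.05 × 0.31 × 0.2 = 0.0031
Normalizing constant = 0.0090336.
Largest term belongs to Condition Gamma, so Condition Gamma is most probable.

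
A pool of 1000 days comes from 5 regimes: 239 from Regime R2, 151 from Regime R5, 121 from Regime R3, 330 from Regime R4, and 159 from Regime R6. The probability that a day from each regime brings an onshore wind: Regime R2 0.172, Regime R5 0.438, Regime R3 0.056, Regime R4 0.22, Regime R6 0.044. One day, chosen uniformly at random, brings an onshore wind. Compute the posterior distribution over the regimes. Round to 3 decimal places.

Regime R2 0.212, Regime R5 0.342, Regime R3 0.035, Regime R4 0.375, Regime R6 0.036

By Bayes' rule, posterior ∝ prior × likelihood:
  Regime R2: 0.239 × 0.172 = 0.041108
  Regime R5: 0.151 × 0.438 = 0.066138
  Regime R3: 0.121 × 0.056 = 0.006776
  Regime R4: 0.33 × 0.22 = 0.0726
  Regime R6: 0.159 × 0.044 = 0.006996
Normalizing constant = 0.193618.
P(Regime R2 | onshore) = 0.041108/0.193618 ≈ 0.212
P(Regime R5 | onshore) = 0.066138/0.193618 ≈ 0.342
P(Regime R3 | onshore) = 0.006776/0.193618 ≈ 0.035
P(Regime R4 | onshore) = 0.0726/0.193618 ≈ 0.375
P(Regime R6 | onshore) = 0.006996/0.193618 ≈ 0.036
(Check: 0.212+0.342+0.035+0.375+0.036 = 1.000.)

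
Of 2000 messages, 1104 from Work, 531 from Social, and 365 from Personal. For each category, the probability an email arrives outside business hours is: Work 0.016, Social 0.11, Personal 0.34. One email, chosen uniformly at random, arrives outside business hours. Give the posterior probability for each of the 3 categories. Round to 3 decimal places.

Work 0.088, Social 0.292, Personal 0.620

Unnormalized posteriors (prior × likelihood):
  Work: 0.552 × 0.016 = 0.008832
  Social: 0.2655 × 0.11 = 0.029205
  Personal: 0.1825 × 0.34 = 0.06205
Total = 0.100087.
P(Work | off-hours) = 0.008832/0.100087 ≈ 0.088
P(Social | off-hours) = 0.029205/0.100087 ≈ 0.292
P(Personal | off-hours) = 0.06205/0.100087 ≈ 0.620
(Check: 0.088+0.292+0.620 = 1.000.)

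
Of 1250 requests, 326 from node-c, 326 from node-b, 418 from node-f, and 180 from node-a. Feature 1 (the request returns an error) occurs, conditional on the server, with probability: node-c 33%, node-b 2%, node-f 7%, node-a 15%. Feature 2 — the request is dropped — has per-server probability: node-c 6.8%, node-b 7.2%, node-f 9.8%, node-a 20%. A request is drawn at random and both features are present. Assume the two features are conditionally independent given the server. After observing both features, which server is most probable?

node-c

Prior × likelihood for each hypothesis:
  node-c: 0.2608 × 0.33 × 0.068 = 0.005852352
  node-b: 0.2608 × 0.02 × 0.072 = 0.000375552
  node-f: 0.3344 × 0.07 × 0.098 = 0.002293984
  node-a: 0.144 × 0.15 × 0.2 = 0.00432
Sum = 0.012841888.
Largest term belongs to node-c, so node-c is most probable.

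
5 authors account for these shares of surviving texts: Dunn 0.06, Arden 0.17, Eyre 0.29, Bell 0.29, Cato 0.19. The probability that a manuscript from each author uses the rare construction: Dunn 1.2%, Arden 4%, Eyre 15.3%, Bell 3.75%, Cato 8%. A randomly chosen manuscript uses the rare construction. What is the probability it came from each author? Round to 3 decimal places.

Dunn 0.009, Arden 0.087, Eyre 0.569, Bell 0.139, Cato 0.195

Unnormalized posteriors (prior × likelihood):
  Dunn: 0.06 × 0.012 = 0.00072
  Arden: 0.17 × 0.04 = 0.0068
  Eyre: 0.29 × 0.153 = 0.04437
  Bell: 0.29 × 0.0375 = 0.010875
  Cato: 0.19 × 0.08 = 0.0152
Sum = 0.077965.
P(Dunn | rare-form) = 0.00072/0.077965 ≈ 0.009
P(Arden | rare-form) = 0.0068/0.077965 ≈ 0.087
P(Eyre | rare-form) = 0.04437/0.077965 ≈ 0.569
P(Bell | rare-form) = 0.010875/0.077965 ≈ 0.139
P(Cato | rare-form) = 0.0152/0.077965 ≈ 0.195
(Check: 0.009+0.087+0.569+0.139+0.195 = 0.999.)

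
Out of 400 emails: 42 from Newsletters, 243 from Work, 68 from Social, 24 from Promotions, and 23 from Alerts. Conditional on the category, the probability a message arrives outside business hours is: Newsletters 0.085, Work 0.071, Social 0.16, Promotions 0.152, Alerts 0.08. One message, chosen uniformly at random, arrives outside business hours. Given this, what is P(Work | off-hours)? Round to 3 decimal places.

0.464

By Bayes' rule, posterior ∝ prior × likelihood:
  Newsletters: 0.105 × 0.085 = 0.008925
  Work: 0.6075 × 0.071 = 0.0431325
  Social: 0.17 × 0.16 = 0.0272
  Promotions: 0.06 × 0.152 = 0.00912
  Alerts: 0.0575 × 0.08 = 0.0046
Normalizing constant = 0.0929775.
P(Work | evidence) = 0.0431325 / 0.0929775 ≈ 0.464.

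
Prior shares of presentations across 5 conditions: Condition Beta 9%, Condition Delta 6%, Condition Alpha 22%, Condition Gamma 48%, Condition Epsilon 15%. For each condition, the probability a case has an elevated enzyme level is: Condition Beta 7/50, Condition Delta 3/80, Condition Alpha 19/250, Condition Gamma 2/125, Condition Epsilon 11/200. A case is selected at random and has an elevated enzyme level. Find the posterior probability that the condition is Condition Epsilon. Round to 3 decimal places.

0.174

By Bayes' rule, posterior ∝ prior × likelihood:
  Condition Beta: 0.09 × 0.14 = 0.0126
  Condition Delta: 0.06 × 0.0375 = 0.00225
  Condition Alpha: 0.22 × 0.076 = 0.01672
  Condition Gamma: 0.48 × 0.016 = 0.00768
  Condition Epsilon: 0.15 × 0.055 = 0.00825
Sum = 0.0475.
P(Condition Epsilon | evidence) = 0.00825 / 0.0475 ≈ 0.174.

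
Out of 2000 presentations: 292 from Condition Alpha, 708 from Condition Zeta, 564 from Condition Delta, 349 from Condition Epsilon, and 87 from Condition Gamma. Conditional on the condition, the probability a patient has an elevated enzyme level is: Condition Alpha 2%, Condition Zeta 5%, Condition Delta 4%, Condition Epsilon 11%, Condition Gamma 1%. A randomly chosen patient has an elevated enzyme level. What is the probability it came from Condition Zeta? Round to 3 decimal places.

By Bayes' rule, posterior ∝ prior × likelihood:
  Condition Alpha: 0.146 × 0.02 = 0.00292
  Condition Zeta: 0.354 × 0.05 = 0.0177
  Condition Delta: 0.282 × 0.04 = 0.01128
  Condition Epsilon: 0.1745 × 0.11 = 0.019195
  Condition Gamma: 0.0435 × 0.01 = 0.000435
Sum = 0.05153.
P(Condition Zeta | evidence) = 0.0177 / 0.05153 ≈ 0.343.

0.343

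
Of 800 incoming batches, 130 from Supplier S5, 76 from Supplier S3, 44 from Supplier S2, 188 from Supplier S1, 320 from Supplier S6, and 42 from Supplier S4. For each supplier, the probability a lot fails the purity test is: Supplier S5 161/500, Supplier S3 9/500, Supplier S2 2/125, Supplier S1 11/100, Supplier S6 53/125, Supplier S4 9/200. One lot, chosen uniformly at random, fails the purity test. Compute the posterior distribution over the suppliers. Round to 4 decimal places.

Supplier S5 0.2070, Supplier S3 0.0068, Supplier S2 0.0035, Supplier S1 0.1023, Supplier S6 0.6711, Supplier S4 0.0093

Prior × likelihood for each hypothesis:
  Supplier S5: 0.1625 × 0.322 = 0.052325
  Supplier S3: 0.095 × 0.018 = 0.00171
  Supplier S2: 0.055 × 0.016 = 0.00088
  Supplier S1: 0.235 × 0.11 = 0.02585
  Supplier S6: 0.4 × 0.424 = 0.1696
  Supplier S4: 0.0525 × 0.045 = 0.0023625
Normalizing constant = 0.2527275.
P(Supplier S5 | off-spec) = 0.052325/0.2527275 ≈ 0.2070
P(Supplier S3 | off-spec) = 0.00171/0.2527275 ≈ 0.0068
P(Supplier S2 | off-spec) = 0.00088/0.2527275 ≈ 0.0035
P(Supplier S1 | off-spec) = 0.02585/0.2527275 ≈ 0.1023
P(Supplier S6 | off-spec) = 0.1696/0.2527275 ≈ 0.6711
P(Supplier S4 | off-spec) = 0.0023625/0.2527275 ≈ 0.0093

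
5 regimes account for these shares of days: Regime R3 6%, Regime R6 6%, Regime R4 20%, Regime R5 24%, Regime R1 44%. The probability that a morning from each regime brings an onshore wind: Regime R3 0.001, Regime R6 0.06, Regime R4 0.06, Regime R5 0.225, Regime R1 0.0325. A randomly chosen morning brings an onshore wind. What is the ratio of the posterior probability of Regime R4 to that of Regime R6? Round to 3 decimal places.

3.333

Unnormalized posteriors (prior × likelihood):
  Regime R3: 0.06 × 0.001 = 0.00006
  Regime R6: 0.06 × 0.06 = 0.0036
  Regime R4: 0.2 × 0.06 = 0.012
  Regime R5: 0.24 × 0.225 = 0.054
  Regime R1: 0.44 × 0.0325 = 0.0143
Sum = 0.08396.
The ratio is 0.012 / 0.0036 (the normalizer cancels) = 3.333.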